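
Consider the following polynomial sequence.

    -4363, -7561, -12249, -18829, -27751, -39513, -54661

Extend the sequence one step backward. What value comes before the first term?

-2301

D1: -3198, -4688, -6580, -8922, -11762, -15148
D2: -1490, -1892, -2342, -2840, -3386
D3: -402, -450, -498, -546
D4: -48, -48, -48
The fourth differences are constant at -48.
Work back: -402 + 48 = -354;  -1490 + 354 = -1136;  -3198 + 1136 = -2062;  -4363 + 2062 = -2301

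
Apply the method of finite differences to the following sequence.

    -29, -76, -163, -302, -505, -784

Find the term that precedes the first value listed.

-10

D1: -47, -87, -139, -203, -279
D2: -40, -52, -64, -76
D3: -12, -12, -12
The third differences are constant at -12.
Work back: -40 + 12 = -28;  -47 + 28 = -19;  -29 + 19 = -10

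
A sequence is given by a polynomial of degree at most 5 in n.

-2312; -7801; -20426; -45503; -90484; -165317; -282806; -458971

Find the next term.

-713408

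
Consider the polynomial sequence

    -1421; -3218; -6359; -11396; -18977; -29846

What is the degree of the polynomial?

First differences: -1797, -3141, -5037, -7581, -10869
Second differences: -1344, -1896, -2544, -3288
Third differences: -552, -648, -744
Fourth differences: -96, -96
The fourth differences are constant, so the polynomial has degree 4.

4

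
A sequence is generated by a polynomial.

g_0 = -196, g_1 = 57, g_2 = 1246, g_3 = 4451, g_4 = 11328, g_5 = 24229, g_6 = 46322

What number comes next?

81711

D1: 253, 1189, 3205, 6877, 12901, 22093
D2: 936, 2016, 3672, 6024, 9192
D3: 1080, 1656, 2352, 3168
D4: 576, 696, 816
D5: 120, 120
Fifth differences constant at 120.
816 + 120 = 936;  3168 + 936 = 4104;  9192 + 4104 = 13296;  22093 + 13296 = 35389;  46322 + 35389 = 81711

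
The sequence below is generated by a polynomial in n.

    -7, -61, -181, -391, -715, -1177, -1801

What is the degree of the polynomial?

3

Δ: -54, -120, -210, -324, -462, -624
Δ²: -66, -90, -114, -138, -162
Δ³: -24, -24, -24, -24
The third differences are constant, so the polynomial has degree 3.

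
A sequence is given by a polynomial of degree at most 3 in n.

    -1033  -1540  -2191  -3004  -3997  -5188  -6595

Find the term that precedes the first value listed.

-652

-507  -651  -813  -993  -1191  -1407
-144  -162  -180  -198  -216
-18  -18  -18  -18
The third differences are constant at -18.
Work back: -144 + 18 = -126;  -507 + 126 = -381;  -1033 + 381 = -652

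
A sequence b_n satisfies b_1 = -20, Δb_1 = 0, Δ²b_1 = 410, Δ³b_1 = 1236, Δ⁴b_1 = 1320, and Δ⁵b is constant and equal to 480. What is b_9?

199956

Build the table forward from the leading diagonal:
Fifth differences: 480  480  480  480  480  480  480  480  480
Fourth differences: 1320  1800  2280  2760  3240  3720  4200  4680  5160
Third differences: 1236  2556  4356  6636  9396  12636  16356  20556  25236
Second differences: 410  1646  4202  8558  15194  24590  37226  53582  74138
First differences: 0  410  2056  6258  14816  30010  54600  91826  145408
b: -20  -20  390  2446  8704  23520  53530  108130  199956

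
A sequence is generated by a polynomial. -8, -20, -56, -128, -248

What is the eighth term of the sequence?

First differences: -12, -36, -72, -120
Second differences: -24, -36, -48
Third differences: -12, -12
Third differences constant at -12.
-48 − 12 = -60;  -120 − 60 = -180;  -248 − 180 = -428
-60 − 12 = -72;  -180 − 72 = -252;  -428 − 252 = -680
-72 − 12 = -84;  -252 − 84 = -336;  -680 − 336 = -1016

-1016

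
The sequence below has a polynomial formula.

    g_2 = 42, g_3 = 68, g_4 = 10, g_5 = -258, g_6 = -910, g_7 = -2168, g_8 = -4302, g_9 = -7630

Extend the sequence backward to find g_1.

10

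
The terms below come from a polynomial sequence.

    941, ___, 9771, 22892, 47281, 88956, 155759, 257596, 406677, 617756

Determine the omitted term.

Using the last 8 terms:
13121, 24389, 41675, 66803, 101837, 149081, 211079
11268, 17286, 25128, 35034, 47244, 61998
6018, 7842, 9906, 12210, 14754
1824, 2064, 2304, 2544
240, 240, 240
Constant fifth difference = 240.
Extend backward: 1824 − 240 = 1584;  6018 − 1584 = 4434;  11268 − 4434 = 6834;  13121 − 6834 = 6287;  9771 − 6287 = 3484

3484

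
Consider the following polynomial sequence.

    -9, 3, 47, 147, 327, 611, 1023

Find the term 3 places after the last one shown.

3267

D1: 12  44  100  180  284  412
D2: 32  56  80  104  128
D3: 24  24  24  24
Third differences constant at 24.
128 + 24 = 152;  412 + 152 = 564;  1023 + 564 = 1587
152 + 24 = 176;  564 + 176 = 740;  1587 + 740 = 2327
176 + 24 = 200;  740 + 200 = 940;  2327 + 940 = 3267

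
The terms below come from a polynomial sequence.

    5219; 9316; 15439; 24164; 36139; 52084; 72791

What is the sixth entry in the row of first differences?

First differences: 4097, 6123, 8725, 11975, 15945, 20707
Second differences: 2026, 2602, 3250, 3970, 4762
Third differences: 576, 648, 720, 792
Fourth differences: 72, 72, 72

20707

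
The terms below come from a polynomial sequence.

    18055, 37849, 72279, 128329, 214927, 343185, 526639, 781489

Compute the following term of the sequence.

1126839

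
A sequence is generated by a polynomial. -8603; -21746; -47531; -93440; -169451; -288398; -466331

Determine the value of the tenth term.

-1570346

D1: -13143 , -25785 , -45909 , -76011 , -118947 , -177933
D2: -12642 , -20124 , -30102 , -42936 , -58986
D3: -7482 , -9978 , -12834 , -16050
D4: -2496 , -2856 , -3216
D5: -360 , -360
Fifth differences constant at -360.
-3216 − 360 = -3576;  -16050 − 3576 = -19626;  -58986 − 19626 = -78612;  -177933 − 78612 = -256545;  -466331 − 256545 = -722876
-3576 − 360 = -3936;  -19626 − 3936 = -23562;  -78612 − 23562 = -102174;  -256545 − 102174 = -358719;  -722876 − 358719 = -1081595
-3936 − 360 = -4296;  -23562 − 4296 = -27858;  -102174 − 27858 = -130032;  -358719 − 130032 = -488751;  -1081595 − 488751 = -1570346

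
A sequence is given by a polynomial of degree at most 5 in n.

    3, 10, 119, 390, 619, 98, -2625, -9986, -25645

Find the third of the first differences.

Δ: 7, 109, 271, 229, -521, -2723, -7361, -15659
Δ²: 102, 162, -42, -750, -2202, -4638, -8298
Δ³: 60, -204, -708, -1452, -2436, -3660
Δ⁴: -264, -504, -744, -984, -1224
Δ⁵: -240, -240, -240, -240

271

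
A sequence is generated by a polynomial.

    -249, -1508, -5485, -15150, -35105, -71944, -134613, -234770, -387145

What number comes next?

D1: -1259, -3977, -9665, -19955, -36839, -62669, -100157, -152375
D2: -2718, -5688, -10290, -16884, -25830, -37488, -52218
D3: -2970, -4602, -6594, -8946, -11658, -14730
D4: -1632, -1992, -2352, -2712, -3072
D5: -360, -360, -360, -360
Constant fifth difference = -360, so extend:
-3072 − 360 = -3432;  -14730 − 3432 = -18162;  -52218 − 18162 = -70380;  -152375 − 70380 = -222755;  -387145 − 222755 = -609900

-609900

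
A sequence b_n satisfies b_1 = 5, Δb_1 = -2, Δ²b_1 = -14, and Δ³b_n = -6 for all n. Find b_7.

-337

Build the table forward from the leading diagonal:
D3: -6  -6  -6  -6  -6  -6  -6
D2: -14  -20  -26  -32  -38  -44  -50
D1: -2  -16  -36  -62  -94  -132  -176
b: 5  3  -13  -49  -111  -205  -337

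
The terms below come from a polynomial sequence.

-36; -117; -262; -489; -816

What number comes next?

-1261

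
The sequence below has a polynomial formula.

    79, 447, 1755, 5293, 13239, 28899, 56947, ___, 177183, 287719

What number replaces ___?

103665

Using the first 7 terms:
D1: 368  1308  3538  7946  15660  28048
D2: 940  2230  4408  7714  12388
D3: 1290  2178  3306  4674
D4: 888  1128  1368
D5: 240  240
Constant fifth difference = 240.
Extend forward: 1368 + 240 = 1608;  4674 + 1608 = 6282;  12388 + 6282 = 18670;  28048 + 18670 = 46718;  56947 + 46718 = 103665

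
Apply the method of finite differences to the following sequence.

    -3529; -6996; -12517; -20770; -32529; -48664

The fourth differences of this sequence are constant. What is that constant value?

First differences: -3467, -5521, -8253, -11759, -16135
Second differences: -2054, -2732, -3506, -4376
Third differences: -678, -774, -870
Fourth differences: -96, -96

-96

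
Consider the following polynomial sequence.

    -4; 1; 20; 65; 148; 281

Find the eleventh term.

2116

D1: 5, 19, 45, 83, 133
D2: 14, 26, 38, 50
D3: 12, 12, 12
Third differences constant at 12.
50 + 12 = 62;  133 + 62 = 195;  281 + 195 = 476
62 + 12 = 74;  195 + 74 = 269;  476 + 269 = 745
74 + 12 = 86;  269 + 86 = 355;  745 + 355 = 1100
86 + 12 = 98;  355 + 98 = 453;  1100 + 453 = 1553
98 + 12 = 110;  453 + 110 = 563;  1553 + 563 = 2116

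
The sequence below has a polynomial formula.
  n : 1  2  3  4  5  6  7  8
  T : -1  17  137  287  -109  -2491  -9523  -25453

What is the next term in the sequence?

-56473

Δ: 18  120  150  -396  -2382  -7032  -15930
Δ²: 102  30  -546  -1986  -4650  -8898
Δ³: -72  -576  -1440  -2664  -4248
Δ⁴: -504  -864  -1224  -1584
Δ⁵: -360  -360  -360
The fifth differences are constant (-360).
-1584 − 360 = -1944;  -4248 − 1944 = -6192;  -8898 − 6192 = -15090;  -15930 − 15090 = -31020;  -25453 − 31020 = -56473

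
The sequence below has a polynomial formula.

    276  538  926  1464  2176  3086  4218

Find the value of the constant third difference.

24

First differences: 262, 388, 538, 712, 910, 1132
Second differences: 126, 150, 174, 198, 222
Third differences: 24, 24, 24, 24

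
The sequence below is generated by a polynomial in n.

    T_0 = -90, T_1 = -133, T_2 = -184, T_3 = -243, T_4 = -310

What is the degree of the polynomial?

D1: -43, -51, -59, -67
D2: -8, -8, -8
The second differences are constant, so the polynomial has degree 2.

2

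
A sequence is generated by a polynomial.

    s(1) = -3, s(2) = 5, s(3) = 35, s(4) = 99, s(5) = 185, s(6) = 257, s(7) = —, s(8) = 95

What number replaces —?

255

Using the first 6 terms:
8  30  64  86  72
22  34  22  -14
12  -12  -36
-24  -24
Constant fourth difference = -24.
Extend forward: -36 − 24 = -60;  -14 − 60 = -74;  72 − 74 = -2;  257 − 2 = 255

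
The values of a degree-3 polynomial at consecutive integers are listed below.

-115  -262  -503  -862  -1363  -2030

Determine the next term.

-2887

D1: -147 , -241 , -359 , -501 , -667
D2: -94 , -118 , -142 , -166
D3: -24 , -24 , -24
The third differences are constant (-24).
-166 − 24 = -190;  -667 − 190 = -857;  -2030 − 857 = -2887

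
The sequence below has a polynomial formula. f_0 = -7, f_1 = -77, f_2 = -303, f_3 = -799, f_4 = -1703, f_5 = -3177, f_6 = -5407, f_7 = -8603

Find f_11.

Δ: -70, -226, -496, -904, -1474, -2230, -3196
Δ²: -156, -270, -408, -570, -756, -966
Δ³: -114, -138, -162, -186, -210
Δ⁴: -24, -24, -24, -24
The fourth differences are constant (-24).
-210 − 24 = -234;  -966 − 234 = -1200;  -3196 − 1200 = -4396;  -8603 − 4396 = -12999
-234 − 24 = -258;  -1200 − 258 = -1458;  -4396 − 1458 = -5854;  -12999 − 5854 = -18853
-258 − 24 = -282;  -1458 − 282 = -1740;  -5854 − 1740 = -7594;  -18853 − 7594 = -26447
-282 − 24 = -306;  -1740 − 306 = -2046;  -7594 − 2046 = -9640;  -26447 − 9640 = -36087

-36087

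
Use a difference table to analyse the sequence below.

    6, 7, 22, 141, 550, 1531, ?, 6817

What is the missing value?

Using the first 6 terms:
Δ: 1, 15, 119, 409, 981
Δ²: 14, 104, 290, 572
Δ³: 90, 186, 282
Δ⁴: 96, 96
Constant fourth difference = 96.
Extend forward: 282 + 96 = 378;  572 + 378 = 950;  981 + 950 = 1931;  1531 + 1931 = 3462

3462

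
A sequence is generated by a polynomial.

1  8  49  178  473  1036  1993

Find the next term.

3494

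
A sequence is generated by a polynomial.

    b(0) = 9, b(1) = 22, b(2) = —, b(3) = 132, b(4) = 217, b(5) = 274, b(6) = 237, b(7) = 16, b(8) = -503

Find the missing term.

Using the last 6 terms:
D1: 85  57  -37  -221  -519
D2: -28  -94  -184  -298
D3: -66  -90  -114
D4: -24  -24
Constant fourth difference = -24.
Extend backward: -66 + 24 = -42;  -28 + 42 = 14;  85 − 14 = 71;  132 − 71 = 61

61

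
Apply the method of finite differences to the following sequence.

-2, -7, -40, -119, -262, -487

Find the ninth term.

D1: -5, -33, -79, -143, -225
D2: -28, -46, -64, -82
D3: -18, -18, -18
Third differences constant at -18.
-82 − 18 = -100;  -225 − 100 = -325;  -487 − 325 = -812
-100 − 18 = -118;  -325 − 118 = -443;  -812 − 443 = -1255
-118 − 18 = -136;  -443 − 136 = -579;  -1255 − 579 = -1834

-1834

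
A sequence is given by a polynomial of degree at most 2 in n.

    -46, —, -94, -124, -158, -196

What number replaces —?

-68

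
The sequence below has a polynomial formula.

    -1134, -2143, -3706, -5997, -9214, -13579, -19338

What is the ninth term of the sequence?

-36142

D1: -1009, -1563, -2291, -3217, -4365, -5759
D2: -554, -728, -926, -1148, -1394
D3: -174, -198, -222, -246
D4: -24, -24, -24
The fourth differences are constant (-24).
-246 − 24 = -270;  -1394 − 270 = -1664;  -5759 − 1664 = -7423;  -19338 − 7423 = -26761
-270 − 24 = -294;  -1664 − 294 = -1958;  -7423 − 1958 = -9381;  -26761 − 9381 = -36142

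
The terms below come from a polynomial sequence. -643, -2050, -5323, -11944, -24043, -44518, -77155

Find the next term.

-126748

Δ: -1407 , -3273 , -6621 , -12099 , -20475 , -32637
Δ²: -1866 , -3348 , -5478 , -8376 , -12162
Δ³: -1482 , -2130 , -2898 , -3786
Δ⁴: -648 , -768 , -888
Δ⁵: -120 , -120
Constant fifth difference = -120, so extend:
-888 − 120 = -1008;  -3786 − 1008 = -4794;  -12162 − 4794 = -16956;  -32637 − 16956 = -49593;  -77155 − 49593 = -126748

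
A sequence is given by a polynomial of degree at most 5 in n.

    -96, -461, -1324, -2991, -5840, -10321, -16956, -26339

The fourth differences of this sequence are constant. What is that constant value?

First differences: -365, -863, -1667, -2849, -4481, -6635, -9383
Second differences: -498, -804, -1182, -1632, -2154, -2748
Third differences: -306, -378, -450, -522, -594
Fourth differences: -72, -72, -72, -72

-72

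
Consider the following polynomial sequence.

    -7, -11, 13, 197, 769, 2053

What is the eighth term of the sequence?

-4  24  184  572  1284
28  160  388  712
132  228  324
96  96
Constant fourth difference = 96, so extend:
324 + 96 = 420;  712 + 420 = 1132;  1284 + 1132 = 2416;  2053 + 2416 = 4469
420 + 96 = 516;  1132 + 516 = 1648;  2416 + 1648 = 4064;  4469 + 4064 = 8533

8533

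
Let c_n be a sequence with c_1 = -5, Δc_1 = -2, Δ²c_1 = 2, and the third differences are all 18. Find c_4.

13

Build the table forward from the leading diagonal:
D3: 18, 18, 18, 18
D2: 2, 20, 38, 56
D1: -2, 0, 20, 58
c: -5, -7, -7, 13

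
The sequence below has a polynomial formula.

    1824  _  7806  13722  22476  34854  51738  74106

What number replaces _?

4038

Using the last 6 terms:
5916  8754  12378  16884  22368
2838  3624  4506  5484
786  882  978
96  96
Constant fourth difference = 96.
Extend backward: 786 − 96 = 690;  2838 − 690 = 2148;  5916 − 2148 = 3768;  7806 − 3768 = 4038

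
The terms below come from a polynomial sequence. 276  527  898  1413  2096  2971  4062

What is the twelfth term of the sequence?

13597

First differences: 251, 371, 515, 683, 875, 1091
Second differences: 120, 144, 168, 192, 216
Third differences: 24, 24, 24, 24
Constant third difference = 24, so extend:
216 + 24 = 240;  1091 + 240 = 1331;  4062 + 1331 = 5393
240 + 24 = 264;  1331 + 264 = 1595;  5393 + 1595 = 6988
264 + 24 = 288;  1595 + 288 = 1883;  6988 + 1883 = 8871
288 + 24 = 312;  1883 + 312 = 2195;  8871 + 2195 = 11066
312 + 24 = 336;  2195 + 336 = 2531;  11066 + 2531 = 13597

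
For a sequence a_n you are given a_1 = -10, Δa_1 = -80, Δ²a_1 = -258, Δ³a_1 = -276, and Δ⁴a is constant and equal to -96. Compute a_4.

-1300

Build the table forward from the leading diagonal:
D4: -96, -96, -96, -96
D3: -276, -372, -468, -564
D2: -258, -534, -906, -1374
D1: -80, -338, -872, -1778
a: -10, -90, -428, -1300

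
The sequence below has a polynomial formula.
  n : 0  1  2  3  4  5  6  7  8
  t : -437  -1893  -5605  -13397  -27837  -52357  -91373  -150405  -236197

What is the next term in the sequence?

-356837

D1: -1456 , -3712 , -7792 , -14440 , -24520 , -39016 , -59032 , -85792
D2: -2256 , -4080 , -6648 , -10080 , -14496 , -20016 , -26760
D3: -1824 , -2568 , -3432 , -4416 , -5520 , -6744
D4: -744 , -864 , -984 , -1104 , -1224
D5: -120 , -120 , -120 , -120
Constant fifth difference = -120, so extend:
-1224 − 120 = -1344;  -6744 − 1344 = -8088;  -26760 − 8088 = -34848;  -85792 − 34848 = -120640;  -236197 − 120640 = -356837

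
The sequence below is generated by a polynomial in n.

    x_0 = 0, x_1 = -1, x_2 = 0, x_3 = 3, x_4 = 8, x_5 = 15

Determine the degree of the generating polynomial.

-1, 1, 3, 5, 7
2, 2, 2, 2
The second differences are constant, so the polynomial has degree 2.

2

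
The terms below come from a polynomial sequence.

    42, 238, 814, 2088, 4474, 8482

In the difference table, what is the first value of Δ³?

318

First differences: 196, 576, 1274, 2386, 4008
Second differences: 380, 698, 1112, 1622
Third differences: 318, 414, 510
Fourth differences: 96, 96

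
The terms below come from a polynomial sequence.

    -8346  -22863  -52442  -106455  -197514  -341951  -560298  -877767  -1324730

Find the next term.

D1: -14517, -29579, -54013, -91059, -144437, -218347, -317469, -446963
D2: -15062, -24434, -37046, -53378, -73910, -99122, -129494
D3: -9372, -12612, -16332, -20532, -25212, -30372
D4: -3240, -3720, -4200, -4680, -5160
D5: -480, -480, -480, -480
The fifth differences are constant (-480).
-5160 − 480 = -5640;  -30372 − 5640 = -36012;  -129494 − 36012 = -165506;  -446963 − 165506 = -612469;  -1324730 − 612469 = -1937199

-1937199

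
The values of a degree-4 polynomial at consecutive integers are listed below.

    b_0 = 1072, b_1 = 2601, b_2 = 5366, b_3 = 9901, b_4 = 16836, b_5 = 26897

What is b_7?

59781

1529, 2765, 4535, 6935, 10061
1236, 1770, 2400, 3126
534, 630, 726
96, 96
Fourth differences constant at 96.
726 + 96 = 822;  3126 + 822 = 3948;  10061 + 3948 = 14009;  26897 + 14009 = 40906
822 + 96 = 918;  3948 + 918 = 4866;  14009 + 4866 = 18875;  40906 + 18875 = 59781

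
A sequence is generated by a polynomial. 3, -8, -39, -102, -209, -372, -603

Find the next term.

-11  -31  -63  -107  -163  -231
-20  -32  -44  -56  -68
-12  -12  -12  -12
The third differences are constant (-12).
-68 − 12 = -80;  -231 − 80 = -311;  -603 − 311 = -914

-914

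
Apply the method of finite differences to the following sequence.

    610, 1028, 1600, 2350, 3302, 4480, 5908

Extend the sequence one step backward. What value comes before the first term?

D1: 418, 572, 750, 952, 1178, 1428
D2: 154, 178, 202, 226, 250
D3: 24, 24, 24, 24
The third differences are constant at 24.
Work back: 154 − 24 = 130;  418 − 130 = 288;  610 − 288 = 322

322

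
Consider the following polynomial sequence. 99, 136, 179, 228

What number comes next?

283

First differences: 37 , 43 , 49
Second differences: 6 , 6
Second differences constant at 6.
49 + 6 = 55;  228 + 55 = 283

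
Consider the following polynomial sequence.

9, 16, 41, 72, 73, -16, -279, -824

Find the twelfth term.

-8824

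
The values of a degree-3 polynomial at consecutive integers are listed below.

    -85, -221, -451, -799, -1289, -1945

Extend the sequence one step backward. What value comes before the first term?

-19

D1: -136  -230  -348  -490  -656
D2: -94  -118  -142  -166
D3: -24  -24  -24
The third differences are constant at -24.
Work back: -94 + 24 = -70;  -136 + 70 = -66;  -85 + 66 = -19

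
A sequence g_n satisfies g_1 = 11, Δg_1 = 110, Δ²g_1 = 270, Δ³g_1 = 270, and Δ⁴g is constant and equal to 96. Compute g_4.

1421

Build the table forward from the leading diagonal:
Fourth differences: 96  96  96  96
Third differences: 270  366  462  558
Second differences: 270  540  906  1368
First differences: 110  380  920  1826
g: 11  121  501  1421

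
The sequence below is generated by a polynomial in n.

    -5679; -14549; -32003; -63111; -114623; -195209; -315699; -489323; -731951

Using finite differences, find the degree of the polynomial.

5

D1: -8870, -17454, -31108, -51512, -80586, -120490, -173624, -242628
D2: -8584, -13654, -20404, -29074, -39904, -53134, -69004
D3: -5070, -6750, -8670, -10830, -13230, -15870
D4: -1680, -1920, -2160, -2400, -2640
D5: -240, -240, -240, -240
The fifth differences are constant, so the polynomial has degree 5.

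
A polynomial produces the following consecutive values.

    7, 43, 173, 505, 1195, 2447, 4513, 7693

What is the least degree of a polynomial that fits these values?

36, 130, 332, 690, 1252, 2066, 3180
94, 202, 358, 562, 814, 1114
108, 156, 204, 252, 300
48, 48, 48, 48
The fourth differences are constant, so the polynomial has degree 4.

4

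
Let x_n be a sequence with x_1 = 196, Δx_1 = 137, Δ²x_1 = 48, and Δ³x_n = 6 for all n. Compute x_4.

757

Build the table forward from the leading diagonal:
Third differences: 6  6  6  6
Second differences: 48  54  60  66
First differences: 137  185  239  299
x: 196  333  518  757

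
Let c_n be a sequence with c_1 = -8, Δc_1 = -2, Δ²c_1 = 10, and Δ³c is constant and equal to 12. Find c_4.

28

Build the table forward from the leading diagonal:
Δ³: 12  12  12  12
Δ²: 10  22  34  46
Δ: -2  8  30  64
c: -8  -10  -2  28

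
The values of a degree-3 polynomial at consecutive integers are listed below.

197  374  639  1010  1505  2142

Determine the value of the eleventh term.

8087

D1: 177, 265, 371, 495, 637
D2: 88, 106, 124, 142
D3: 18, 18, 18
The third differences are constant (18).
142 + 18 = 160;  637 + 160 = 797;  2142 + 797 = 2939
160 + 18 = 178;  797 + 178 = 975;  2939 + 975 = 3914
178 + 18 = 196;  975 + 196 = 1171;  3914 + 1171 = 5085
196 + 18 = 214;  1171 + 214 = 1385;  5085 + 1385 = 6470
214 + 18 = 232;  1385 + 232 = 1617;  6470 + 1617 = 8087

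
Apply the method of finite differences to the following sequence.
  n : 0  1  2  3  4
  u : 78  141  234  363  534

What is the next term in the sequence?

753

63, 93, 129, 171
30, 36, 42
6, 6
The third differences are constant (6).
42 + 6 = 48;  171 + 48 = 219;  534 + 219 = 753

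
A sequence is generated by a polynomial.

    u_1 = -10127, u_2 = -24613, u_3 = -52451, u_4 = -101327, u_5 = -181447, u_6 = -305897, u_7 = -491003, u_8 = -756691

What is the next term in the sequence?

D1: -14486  -27838  -48876  -80120  -124450  -185106  -265688
D2: -13352  -21038  -31244  -44330  -60656  -80582
D3: -7686  -10206  -13086  -16326  -19926
D4: -2520  -2880  -3240  -3600
D5: -360  -360  -360
Constant fifth difference = -360, so extend:
-3600 − 360 = -3960;  -19926 − 3960 = -23886;  -80582 − 23886 = -104468;  -265688 − 104468 = -370156;  -756691 − 370156 = -1126847

-1126847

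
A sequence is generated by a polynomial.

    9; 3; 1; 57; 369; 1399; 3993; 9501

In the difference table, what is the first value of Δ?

-6

First differences: -6, -2, 56, 312, 1030, 2594, 5508
Second differences: 4, 58, 256, 718, 1564, 2914
Third differences: 54, 198, 462, 846, 1350
Fourth differences: 144, 264, 384, 504
Fifth differences: 120, 120, 120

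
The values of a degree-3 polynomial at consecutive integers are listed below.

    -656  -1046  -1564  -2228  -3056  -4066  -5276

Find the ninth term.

-8368

First differences: -390, -518, -664, -828, -1010, -1210
Second differences: -128, -146, -164, -182, -200
Third differences: -18, -18, -18, -18
Third differences constant at -18.
-200 − 18 = -218;  -1210 − 218 = -1428;  -5276 − 1428 = -6704
-218 − 18 = -236;  -1428 − 236 = -1664;  -6704 − 1664 = -8368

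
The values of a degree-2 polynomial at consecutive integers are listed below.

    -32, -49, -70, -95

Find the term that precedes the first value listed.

First differences: -17, -21, -25
Second differences: -4, -4
The second differences are constant at -4.
Work back: -17 + 4 = -13;  -32 + 13 = -19

-19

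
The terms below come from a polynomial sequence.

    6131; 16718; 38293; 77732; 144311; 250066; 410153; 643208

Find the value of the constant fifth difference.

D1: 10587, 21575, 39439, 66579, 105755, 160087, 233055
D2: 10988, 17864, 27140, 39176, 54332, 72968
D3: 6876, 9276, 12036, 15156, 18636
D4: 2400, 2760, 3120, 3480
D5: 360, 360, 360

360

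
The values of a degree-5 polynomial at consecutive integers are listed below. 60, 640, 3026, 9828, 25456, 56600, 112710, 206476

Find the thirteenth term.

First differences: 580 , 2386 , 6802 , 15628 , 31144 , 56110 , 93766
Second differences: 1806 , 4416 , 8826 , 15516 , 24966 , 37656
Third differences: 2610 , 4410 , 6690 , 9450 , 12690
Fourth differences: 1800 , 2280 , 2760 , 3240
Fifth differences: 480 , 480 , 480
The fifth differences are constant (480).
3240 + 480 = 3720;  12690 + 3720 = 16410;  37656 + 16410 = 54066;  93766 + 54066 = 147832;  206476 + 147832 = 354308
3720 + 480 = 4200;  16410 + 4200 = 20610;  54066 + 20610 = 74676;  147832 + 74676 = 222508;  354308 + 222508 = 576816
4200 + 480 = 4680;  20610 + 4680 = 25290;  74676 + 25290 = 99966;  222508 + 99966 = 322474;  576816 + 322474 = 899290
4680 + 480 = 5160;  25290 + 5160 = 30450;  99966 + 30450 = 130416;  322474 + 130416 = 452890;  899290 + 452890 = 1352180
5160 + 480 = 5640;  30450 + 5640 = 36090;  130416 + 36090 = 166506;  452890 + 166506 = 619396;  1352180 + 619396 = 1971576

1971576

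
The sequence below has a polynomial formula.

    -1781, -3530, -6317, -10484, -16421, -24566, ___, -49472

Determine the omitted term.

-35405

Using the first 6 terms:
-1749  -2787  -4167  -5937  -8145
-1038  -1380  -1770  -2208
-342  -390  -438
-48  -48
Constant fourth difference = -48.
Extend forward: -438 − 48 = -486;  -2208 − 486 = -2694;  -8145 − 2694 = -10839;  -24566 − 10839 = -35405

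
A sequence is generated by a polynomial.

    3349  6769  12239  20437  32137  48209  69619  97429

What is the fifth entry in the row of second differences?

5338

D1: 3420, 5470, 8198, 11700, 16072, 21410, 27810
D2: 2050, 2728, 3502, 4372, 5338, 6400
D3: 678, 774, 870, 966, 1062
D4: 96, 96, 96, 96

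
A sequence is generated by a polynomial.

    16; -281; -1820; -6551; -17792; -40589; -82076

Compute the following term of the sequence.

Δ: -297  -1539  -4731  -11241  -22797  -41487
Δ²: -1242  -3192  -6510  -11556  -18690
Δ³: -1950  -3318  -5046  -7134
Δ⁴: -1368  -1728  -2088
Δ⁵: -360  -360
The fifth differences are constant (-360).
-2088 − 360 = -2448;  -7134 − 2448 = -9582;  -18690 − 9582 = -28272;  -41487 − 28272 = -69759;  -82076 − 69759 = -151835

-151835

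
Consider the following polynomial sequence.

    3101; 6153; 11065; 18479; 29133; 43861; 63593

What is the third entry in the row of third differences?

D1: 3052, 4912, 7414, 10654, 14728, 19732
D2: 1860, 2502, 3240, 4074, 5004
D3: 642, 738, 834, 930
D4: 96, 96, 96

834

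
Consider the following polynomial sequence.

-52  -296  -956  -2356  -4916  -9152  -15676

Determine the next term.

-25196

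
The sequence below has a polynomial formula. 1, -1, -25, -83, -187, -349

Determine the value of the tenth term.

-2, -24, -58, -104, -162
-22, -34, -46, -58
-12, -12, -12
The third differences are constant (-12).
-58 − 12 = -70;  -162 − 70 = -232;  -349 − 232 = -581
-70 − 12 = -82;  -232 − 82 = -314;  -581 − 314 = -895
-82 − 12 = -94;  -314 − 94 = -408;  -895 − 408 = -1303
-94 − 12 = -106;  -408 − 106 = -514;  -1303 − 514 = -1817

-1817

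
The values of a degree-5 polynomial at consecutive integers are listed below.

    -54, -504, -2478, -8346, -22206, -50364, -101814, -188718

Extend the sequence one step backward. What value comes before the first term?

D1: -450  -1974  -5868  -13860  -28158  -51450  -86904
D2: -1524  -3894  -7992  -14298  -23292  -35454
D3: -2370  -4098  -6306  -8994  -12162
D4: -1728  -2208  -2688  -3168
D5: -480  -480  -480
The fifth differences are constant at -480.
Work back: -1728 + 480 = -1248;  -2370 + 1248 = -1122;  -1524 + 1122 = -402;  -450 + 402 = -48;  -54 + 48 = -6

-6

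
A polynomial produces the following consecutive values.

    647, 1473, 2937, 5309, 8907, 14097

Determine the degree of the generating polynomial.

First differences: 826, 1464, 2372, 3598, 5190
Second differences: 638, 908, 1226, 1592
Third differences: 270, 318, 366
Fourth differences: 48, 48
The fourth differences are constant, so the polynomial has degree 4.

4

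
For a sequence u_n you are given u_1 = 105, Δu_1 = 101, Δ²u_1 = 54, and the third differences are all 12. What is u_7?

Build the table forward from the leading diagonal:
Third differences: 12  12  12  12  12  12  12
Second differences: 54  66  78  90  102  114  126
First differences: 101  155  221  299  389  491  605
u: 105  206  361  582  881  1270  1761

1761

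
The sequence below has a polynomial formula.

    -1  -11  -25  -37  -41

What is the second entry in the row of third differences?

Δ: -10, -14, -12, -4
Δ²: -4, 2, 8
Δ³: 6, 6

6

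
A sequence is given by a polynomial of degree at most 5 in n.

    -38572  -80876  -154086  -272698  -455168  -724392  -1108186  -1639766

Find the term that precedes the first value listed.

-16158

Δ: -42304  -73210  -118612  -182470  -269224  -383794  -531580
Δ²: -30906  -45402  -63858  -86754  -114570  -147786
Δ³: -14496  -18456  -22896  -27816  -33216
Δ⁴: -3960  -4440  -4920  -5400
Δ⁵: -480  -480  -480
The fifth differences are constant at -480.
Work back: -3960 + 480 = -3480;  -14496 + 3480 = -11016;  -30906 + 11016 = -19890;  -42304 + 19890 = -22414;  -38572 + 22414 = -16158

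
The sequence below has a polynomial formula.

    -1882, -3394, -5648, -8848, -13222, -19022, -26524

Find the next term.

-36028

-1512  -2254  -3200  -4374  -5800  -7502
-742  -946  -1174  -1426  -1702
-204  -228  -252  -276
-24  -24  -24
The fourth differences are constant (-24).
-276 − 24 = -300;  -1702 − 300 = -2002;  -7502 − 2002 = -9504;  -26524 − 9504 = -36028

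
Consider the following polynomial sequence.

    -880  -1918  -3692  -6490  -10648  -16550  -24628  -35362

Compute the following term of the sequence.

D1: -1038 , -1774 , -2798 , -4158 , -5902 , -8078 , -10734
D2: -736 , -1024 , -1360 , -1744 , -2176 , -2656
D3: -288 , -336 , -384 , -432 , -480
D4: -48 , -48 , -48 , -48
The fourth differences are constant (-48).
-480 − 48 = -528;  -2656 − 528 = -3184;  -10734 − 3184 = -13918;  -35362 − 13918 = -49280

-49280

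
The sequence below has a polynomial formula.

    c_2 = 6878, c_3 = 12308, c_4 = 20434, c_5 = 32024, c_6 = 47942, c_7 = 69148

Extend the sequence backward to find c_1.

3472

5430, 8126, 11590, 15918, 21206
2696, 3464, 4328, 5288
768, 864, 960
96, 96
The fourth differences are constant at 96.
Work back: 768 − 96 = 672;  2696 − 672 = 2024;  5430 − 2024 = 3406;  6878 − 3406 = 3472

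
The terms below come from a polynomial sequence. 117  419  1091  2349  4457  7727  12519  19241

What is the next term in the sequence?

28349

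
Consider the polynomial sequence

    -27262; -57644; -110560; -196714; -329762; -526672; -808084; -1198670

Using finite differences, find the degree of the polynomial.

5

-30382, -52916, -86154, -133048, -196910, -281412, -390586
-22534, -33238, -46894, -63862, -84502, -109174
-10704, -13656, -16968, -20640, -24672
-2952, -3312, -3672, -4032
-360, -360, -360
The fifth differences are constant, so the polynomial has degree 5.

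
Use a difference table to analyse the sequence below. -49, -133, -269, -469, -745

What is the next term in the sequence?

First differences: -84 , -136 , -200 , -276
Second differences: -52 , -64 , -76
Third differences: -12 , -12
The third differences are constant (-12).
-76 − 12 = -88;  -276 − 88 = -364;  -745 − 364 = -1109

-1109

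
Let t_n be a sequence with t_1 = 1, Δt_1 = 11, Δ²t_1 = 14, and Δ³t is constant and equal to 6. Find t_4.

82

Build the table forward from the leading diagonal:
Δ³: 6  6  6  6
Δ²: 14  20  26  32
Δ: 11  25  45  71
t: 1  12  37  82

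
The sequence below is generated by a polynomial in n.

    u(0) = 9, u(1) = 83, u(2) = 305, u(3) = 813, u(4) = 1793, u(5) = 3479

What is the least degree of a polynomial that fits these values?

First differences: 74, 222, 508, 980, 1686
Second differences: 148, 286, 472, 706
Third differences: 138, 186, 234
Fourth differences: 48, 48
The fourth differences are constant, so the polynomial has degree 4.

4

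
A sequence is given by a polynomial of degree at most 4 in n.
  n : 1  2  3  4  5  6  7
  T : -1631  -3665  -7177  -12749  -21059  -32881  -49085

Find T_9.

D1: -2034, -3512, -5572, -8310, -11822, -16204
D2: -1478, -2060, -2738, -3512, -4382
D3: -582, -678, -774, -870
D4: -96, -96, -96
Constant fourth difference = -96, so extend:
-870 − 96 = -966;  -4382 − 966 = -5348;  -16204 − 5348 = -21552;  -49085 − 21552 = -70637
-966 − 96 = -1062;  -5348 − 1062 = -6410;  -21552 − 6410 = -27962;  -70637 − 27962 = -98599

-98599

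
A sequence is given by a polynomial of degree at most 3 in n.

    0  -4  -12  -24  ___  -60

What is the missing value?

Using the first 4 terms:
First differences: -4, -8, -12
Second differences: -4, -4
Constant second difference = -4.
Extend forward: -12 − 4 = -16;  -24 − 16 = -40

-40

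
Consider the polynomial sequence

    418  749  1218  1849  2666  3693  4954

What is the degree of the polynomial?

3

331, 469, 631, 817, 1027, 1261
138, 162, 186, 210, 234
24, 24, 24, 24
The third differences are constant, so the polynomial has degree 3.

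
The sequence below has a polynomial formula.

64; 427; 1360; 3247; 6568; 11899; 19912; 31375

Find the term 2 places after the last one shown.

68203

D1: 363  933  1887  3321  5331  8013  11463
D2: 570  954  1434  2010  2682  3450
D3: 384  480  576  672  768
D4: 96  96  96  96
The fourth differences are constant (96).
768 + 96 = 864;  3450 + 864 = 4314;  11463 + 4314 = 15777;  31375 + 15777 = 47152
864 + 96 = 960;  4314 + 960 = 5274;  15777 + 5274 = 21051;  47152 + 21051 = 68203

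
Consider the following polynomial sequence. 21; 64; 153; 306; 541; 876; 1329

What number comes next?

1918

Δ: 43, 89, 153, 235, 335, 453
Δ²: 46, 64, 82, 100, 118
Δ³: 18, 18, 18, 18
Constant third difference = 18, so extend:
118 + 18 = 136;  453 + 136 = 589;  1329 + 589 = 1918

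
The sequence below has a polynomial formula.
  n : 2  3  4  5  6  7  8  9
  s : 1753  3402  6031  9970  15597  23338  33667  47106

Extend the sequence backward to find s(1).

802

D1: 1649  2629  3939  5627  7741  10329  13439
D2: 980  1310  1688  2114  2588  3110
D3: 330  378  426  474  522
D4: 48  48  48  48
The fourth differences are constant at 48.
Work back: 330 − 48 = 282;  980 − 282 = 698;  1649 − 698 = 951;  1753 − 951 = 802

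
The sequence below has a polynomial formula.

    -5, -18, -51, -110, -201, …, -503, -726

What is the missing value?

-330

Using the first 5 terms:
D1: -13, -33, -59, -91
D2: -20, -26, -32
D3: -6, -6
Constant third difference = -6.
Extend forward: -32 − 6 = -38;  -91 − 38 = -129;  -201 − 129 = -330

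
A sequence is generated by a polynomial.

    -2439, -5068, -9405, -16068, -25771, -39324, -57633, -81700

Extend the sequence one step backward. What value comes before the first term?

-996

Δ: -2629, -4337, -6663, -9703, -13553, -18309, -24067
Δ²: -1708, -2326, -3040, -3850, -4756, -5758
Δ³: -618, -714, -810, -906, -1002
Δ⁴: -96, -96, -96, -96
The fourth differences are constant at -96.
Work back: -618 + 96 = -522;  -1708 + 522 = -1186;  -2629 + 1186 = -1443;  -2439 + 1443 = -996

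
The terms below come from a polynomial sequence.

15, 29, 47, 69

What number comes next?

95

14 , 18 , 22
4 , 4
The second differences are constant (4).
22 + 4 = 26;  69 + 26 = 95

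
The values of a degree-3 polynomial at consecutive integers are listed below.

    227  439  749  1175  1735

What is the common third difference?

18

D1: 212, 310, 426, 560
D2: 98, 116, 134
D3: 18, 18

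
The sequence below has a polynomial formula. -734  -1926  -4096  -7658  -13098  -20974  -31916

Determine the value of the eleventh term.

-121464

-1192  -2170  -3562  -5440  -7876  -10942
-978  -1392  -1878  -2436  -3066
-414  -486  -558  -630
-72  -72  -72
Constant fourth difference = -72, so extend:
-630 − 72 = -702;  -3066 − 702 = -3768;  -10942 − 3768 = -14710;  -31916 − 14710 = -46626
-702 − 72 = -774;  -3768 − 774 = -4542;  -14710 − 4542 = -19252;  -46626 − 19252 = -65878
-774 − 72 = -846;  -4542 − 846 = -5388;  -19252 − 5388 = -24640;  -65878 − 24640 = -90518
-846 − 72 = -918;  -5388 − 918 = -6306;  -24640 − 6306 = -30946;  -90518 − 30946 = -121464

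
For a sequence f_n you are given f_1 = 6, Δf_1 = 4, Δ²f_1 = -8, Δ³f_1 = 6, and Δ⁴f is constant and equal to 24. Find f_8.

916

Build the table forward from the leading diagonal:
D4: 24, 24, 24, 24, 24, 24, 24, 24
D3: 6, 30, 54, 78, 102, 126, 150, 174
D2: -8, -2, 28, 82, 160, 262, 388, 538
D1: 4, -4, -6, 22, 104, 264, 526, 914
f: 6, 10, 6, 0, 22, 126, 390, 916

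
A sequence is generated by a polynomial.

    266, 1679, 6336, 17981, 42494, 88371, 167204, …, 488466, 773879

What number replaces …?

Using the first 7 terms:
First differences: 1413, 4657, 11645, 24513, 45877, 78833
Second differences: 3244, 6988, 12868, 21364, 32956
Third differences: 3744, 5880, 8496, 11592
Fourth differences: 2136, 2616, 3096
Fifth differences: 480, 480
Constant fifth difference = 480.
Extend forward: 3096 + 480 = 3576;  11592 + 3576 = 15168;  32956 + 15168 = 48124;  78833 + 48124 = 126957;  167204 + 126957 = 294161

294161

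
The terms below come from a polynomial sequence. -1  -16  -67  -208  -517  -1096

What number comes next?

Δ: -15, -51, -141, -309, -579
Δ²: -36, -90, -168, -270
Δ³: -54, -78, -102
Δ⁴: -24, -24
The fourth differences are constant (-24).
-102 − 24 = -126;  -270 − 126 = -396;  -579 − 396 = -975;  -1096 − 975 = -2071

-2071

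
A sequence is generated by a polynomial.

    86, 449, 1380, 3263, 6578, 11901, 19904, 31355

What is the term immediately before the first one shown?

First differences: 363  931  1883  3315  5323  8003  11451
Second differences: 568  952  1432  2008  2680  3448
Third differences: 384  480  576  672  768
Fourth differences: 96  96  96  96
The fourth differences are constant at 96.
Work back: 384 − 96 = 288;  568 − 288 = 280;  363 − 280 = 83;  86 − 83 = 3

3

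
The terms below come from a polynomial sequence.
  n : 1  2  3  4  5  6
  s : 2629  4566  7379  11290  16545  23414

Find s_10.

73270

First differences: 1937 , 2813 , 3911 , 5255 , 6869
Second differences: 876 , 1098 , 1344 , 1614
Third differences: 222 , 246 , 270
Fourth differences: 24 , 24
Constant fourth difference = 24, so extend:
270 + 24 = 294;  1614 + 294 = 1908;  6869 + 1908 = 8777;  23414 + 8777 = 32191
294 + 24 = 318;  1908 + 318 = 2226;  8777 + 2226 = 11003;  32191 + 11003 = 43194
318 + 24 = 342;  2226 + 342 = 2568;  11003 + 2568 = 13571;  43194 + 13571 = 56765
342 + 24 = 366;  2568 + 366 = 2934;  13571 + 2934 = 16505;  56765 + 16505 = 73270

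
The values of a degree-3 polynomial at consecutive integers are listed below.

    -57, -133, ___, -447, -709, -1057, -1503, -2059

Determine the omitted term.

Using the last 5 terms:
D1: -262  -348  -446  -556
D2: -86  -98  -110
D3: -12  -12
Constant third difference = -12.
Extend backward: -86 + 12 = -74;  -262 + 74 = -188;  -447 + 188 = -259

-259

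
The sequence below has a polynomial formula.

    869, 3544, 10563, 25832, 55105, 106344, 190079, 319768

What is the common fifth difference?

360

D1: 2675, 7019, 15269, 29273, 51239, 83735, 129689
D2: 4344, 8250, 14004, 21966, 32496, 45954
D3: 3906, 5754, 7962, 10530, 13458
D4: 1848, 2208, 2568, 2928
D5: 360, 360, 360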